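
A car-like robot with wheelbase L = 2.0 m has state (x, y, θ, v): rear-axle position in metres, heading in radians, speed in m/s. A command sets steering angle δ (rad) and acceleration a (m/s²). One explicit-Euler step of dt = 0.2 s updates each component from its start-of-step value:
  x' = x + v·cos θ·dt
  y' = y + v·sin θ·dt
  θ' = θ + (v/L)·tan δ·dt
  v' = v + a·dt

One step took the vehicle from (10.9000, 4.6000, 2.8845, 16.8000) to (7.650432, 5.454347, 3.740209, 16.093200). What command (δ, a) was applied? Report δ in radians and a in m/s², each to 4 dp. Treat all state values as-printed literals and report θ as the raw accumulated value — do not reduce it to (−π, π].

δ = 0.4711, a = -3.5340

a = (v'−v)/dt = (-0.706800)/0.2 = -3.5340
Δθ = θ'−θ = 0.855709;  (v·dt/L) = 16.8000·0.2/2.0 = 1.680000
tan δ = Δθ·L/(v·dt) = 0.509351  →  δ = 0.4711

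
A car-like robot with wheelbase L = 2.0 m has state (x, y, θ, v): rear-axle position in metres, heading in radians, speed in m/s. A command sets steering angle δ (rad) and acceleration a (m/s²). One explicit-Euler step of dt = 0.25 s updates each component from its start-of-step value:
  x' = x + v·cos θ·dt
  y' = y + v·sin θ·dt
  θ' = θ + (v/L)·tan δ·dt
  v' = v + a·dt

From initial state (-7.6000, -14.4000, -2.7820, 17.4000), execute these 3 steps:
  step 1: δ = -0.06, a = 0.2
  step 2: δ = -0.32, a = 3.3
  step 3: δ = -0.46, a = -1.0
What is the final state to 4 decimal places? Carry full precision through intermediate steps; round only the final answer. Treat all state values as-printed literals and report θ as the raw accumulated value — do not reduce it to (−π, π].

after step 1 (δ=-0.06, a=0.2): (-11.671775, -15.930734, -2.912657, 17.450000)
after step 2 (δ=-0.32, a=3.3): (-15.920451, -16.920766, -3.635500, 18.275000)
after step 3 (δ=-0.46, a=-1.0): (-19.943177, -14.754859, -4.767291, 18.025000)

(-19.9432, -14.7549, -4.7673, 18.0250)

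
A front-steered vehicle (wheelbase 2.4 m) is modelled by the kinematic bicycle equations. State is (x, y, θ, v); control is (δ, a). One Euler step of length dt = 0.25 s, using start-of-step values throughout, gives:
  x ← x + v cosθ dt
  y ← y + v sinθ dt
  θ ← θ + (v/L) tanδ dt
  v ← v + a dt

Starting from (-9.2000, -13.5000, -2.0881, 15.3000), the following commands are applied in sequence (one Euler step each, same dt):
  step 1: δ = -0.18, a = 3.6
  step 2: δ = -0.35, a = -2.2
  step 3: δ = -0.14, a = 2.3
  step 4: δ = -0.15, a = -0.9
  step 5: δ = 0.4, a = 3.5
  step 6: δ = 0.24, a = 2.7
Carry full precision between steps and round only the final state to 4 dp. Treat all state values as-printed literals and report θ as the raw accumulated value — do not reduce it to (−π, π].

(-29.6420, -20.0551, -2.3444, 17.5500)

after step 1 (δ=-0.18, a=3.6): (-11.091609, -16.824521, -2.378114, 16.200000)
after step 2 (δ=-0.35, a=-2.2): (-14.017471, -19.624848, -2.994100, 15.650000)
after step 3 (δ=-0.14, a=2.3): (-17.887492, -20.199825, -3.223832, 16.225000)
after step 4 (δ=-0.15, a=-0.9): (-21.930033, -19.866619, -3.479266, 16.000000)
after step 5 (δ=0.4, a=3.5): (-25.704145, -18.541449, -2.774610, 16.875000)
after step 6 (δ=0.24, a=2.7): (-29.641987, -20.055137, -2.344444, 17.550000)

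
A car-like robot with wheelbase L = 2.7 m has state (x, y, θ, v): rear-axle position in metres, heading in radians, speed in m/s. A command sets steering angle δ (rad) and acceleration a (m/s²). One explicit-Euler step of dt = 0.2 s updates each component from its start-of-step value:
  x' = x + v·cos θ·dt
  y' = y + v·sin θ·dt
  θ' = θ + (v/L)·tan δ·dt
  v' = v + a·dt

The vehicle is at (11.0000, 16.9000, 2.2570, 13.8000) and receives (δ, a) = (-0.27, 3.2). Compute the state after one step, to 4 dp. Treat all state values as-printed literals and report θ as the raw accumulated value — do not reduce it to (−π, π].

(9.2513, 19.0353, 1.9741, 14.4400)

x' = 11.0000 + 13.8000·cos(2.2570)·0.2 = 9.2513
y' = 16.9000 + 13.8000·sin(2.2570)·0.2 = 19.0353
θ' = 2.2570 + (13.8000/2.7)·tan(-0.27)·0.2 = 1.9741
v' = 13.8000 + 3.2000·0.2 = 14.4400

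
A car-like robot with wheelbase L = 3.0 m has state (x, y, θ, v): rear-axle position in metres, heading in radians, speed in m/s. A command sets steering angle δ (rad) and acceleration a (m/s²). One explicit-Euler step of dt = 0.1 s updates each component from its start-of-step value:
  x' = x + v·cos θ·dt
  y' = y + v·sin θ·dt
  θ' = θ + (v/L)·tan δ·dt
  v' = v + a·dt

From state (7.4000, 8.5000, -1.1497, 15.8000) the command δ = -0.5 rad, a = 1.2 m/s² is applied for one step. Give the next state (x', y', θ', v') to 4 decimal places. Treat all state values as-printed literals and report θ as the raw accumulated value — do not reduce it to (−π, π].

(8.0458, 7.0580, -1.4374, 15.9200)

x' = 7.4000 + 15.8000·cos(-1.1497)·0.1 = 8.0458
y' = 8.5000 + 15.8000·sin(-1.1497)·0.1 = 7.0580
θ' = -1.1497 + (15.8000/3.0)·tan(-0.5)·0.1 = -1.4374
v' = 15.8000 + 1.2000·0.1 = 15.9200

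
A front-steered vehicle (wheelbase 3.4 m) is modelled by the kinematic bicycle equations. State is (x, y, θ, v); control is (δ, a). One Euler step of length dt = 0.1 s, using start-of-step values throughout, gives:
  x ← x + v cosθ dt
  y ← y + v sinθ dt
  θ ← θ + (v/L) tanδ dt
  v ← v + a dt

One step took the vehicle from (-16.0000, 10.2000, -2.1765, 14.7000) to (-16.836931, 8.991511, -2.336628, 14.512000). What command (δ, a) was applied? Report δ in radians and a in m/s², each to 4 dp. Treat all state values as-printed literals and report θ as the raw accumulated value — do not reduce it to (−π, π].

a = (v'−v)/dt = (-0.188000)/0.1 = -1.8800
Δθ = θ'−θ = -0.160128;  (v·dt/L) = 14.7000·0.1/3.4 = 0.432353
tan δ = Δθ·L/(v·dt) = -0.370364  →  δ = -0.3547

δ = -0.3547, a = -1.8800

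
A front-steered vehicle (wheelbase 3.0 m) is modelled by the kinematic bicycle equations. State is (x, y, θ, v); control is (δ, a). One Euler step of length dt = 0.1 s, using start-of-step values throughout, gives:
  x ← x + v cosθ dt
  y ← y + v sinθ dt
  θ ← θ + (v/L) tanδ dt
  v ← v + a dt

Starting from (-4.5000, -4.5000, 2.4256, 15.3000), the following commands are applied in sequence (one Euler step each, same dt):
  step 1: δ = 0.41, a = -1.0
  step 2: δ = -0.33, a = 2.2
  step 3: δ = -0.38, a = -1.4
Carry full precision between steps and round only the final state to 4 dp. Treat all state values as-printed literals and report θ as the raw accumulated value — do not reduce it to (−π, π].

(-8.2030, -1.8196, 2.2684, 15.2800)

after step 1 (δ=0.41, a=-1.0): (-5.654296, -3.495759, 2.647262, 15.200000)
after step 2 (δ=-0.33, a=2.2): (-6.992332, -2.774606, 2.473716, 15.420000)
after step 3 (δ=-0.38, a=-1.4): (-8.203015, -1.819614, 2.268418, 15.280000)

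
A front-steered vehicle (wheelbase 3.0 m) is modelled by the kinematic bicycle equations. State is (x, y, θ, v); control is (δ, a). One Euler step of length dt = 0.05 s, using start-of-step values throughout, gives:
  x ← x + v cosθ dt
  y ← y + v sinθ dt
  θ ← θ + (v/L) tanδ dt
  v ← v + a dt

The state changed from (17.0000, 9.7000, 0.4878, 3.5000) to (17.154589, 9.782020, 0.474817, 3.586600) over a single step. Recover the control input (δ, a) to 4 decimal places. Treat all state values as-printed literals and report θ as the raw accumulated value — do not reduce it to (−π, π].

δ = -0.2190, a = 1.7320

a = (v'−v)/dt = (0.086600)/0.05 = 1.7320
Δθ = θ'−θ = -0.012983;  (v·dt/L) = 3.5000·0.05/3.0 = 0.058333
tan δ = Δθ·L/(v·dt) = -0.222566  →  δ = -0.2190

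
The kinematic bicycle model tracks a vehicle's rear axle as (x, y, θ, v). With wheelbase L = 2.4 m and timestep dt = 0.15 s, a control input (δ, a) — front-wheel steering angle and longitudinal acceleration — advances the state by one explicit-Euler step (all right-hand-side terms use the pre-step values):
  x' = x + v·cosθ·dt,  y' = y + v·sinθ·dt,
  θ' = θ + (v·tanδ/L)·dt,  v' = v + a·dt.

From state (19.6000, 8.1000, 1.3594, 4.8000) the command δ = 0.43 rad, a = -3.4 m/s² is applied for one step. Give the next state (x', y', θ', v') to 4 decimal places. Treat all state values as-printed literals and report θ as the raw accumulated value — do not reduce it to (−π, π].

x' = 19.6000 + 4.8000·cos(1.3594)·0.15 = 19.7511
y' = 8.1000 + 4.8000·sin(1.3594)·0.15 = 8.8040
θ' = 1.3594 + (4.8000/2.4)·tan(0.43)·0.15 = 1.4970
v' = 4.8000 − 3.4000·0.15 = 4.2900

(19.7511, 8.8040, 1.4970, 4.2900)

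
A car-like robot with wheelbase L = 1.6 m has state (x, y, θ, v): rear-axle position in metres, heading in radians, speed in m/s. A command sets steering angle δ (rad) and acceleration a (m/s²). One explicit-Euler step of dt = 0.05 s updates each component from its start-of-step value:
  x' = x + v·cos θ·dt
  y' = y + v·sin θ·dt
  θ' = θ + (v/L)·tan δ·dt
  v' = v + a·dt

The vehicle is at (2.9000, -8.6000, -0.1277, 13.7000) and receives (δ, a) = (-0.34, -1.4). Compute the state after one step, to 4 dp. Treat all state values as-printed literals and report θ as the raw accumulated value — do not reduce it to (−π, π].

(3.5794, -8.6872, -0.2791, 13.6300)

x' = 2.9000 + 13.7000·cos(-0.1277)·0.05 = 3.5794
y' = -8.6000 + 13.7000·sin(-0.1277)·0.05 = -8.6872
θ' = -0.1277 + (13.7000/1.6)·tan(-0.34)·0.05 = -0.2791
v' = 13.7000 − 1.4000·0.05 = 13.6300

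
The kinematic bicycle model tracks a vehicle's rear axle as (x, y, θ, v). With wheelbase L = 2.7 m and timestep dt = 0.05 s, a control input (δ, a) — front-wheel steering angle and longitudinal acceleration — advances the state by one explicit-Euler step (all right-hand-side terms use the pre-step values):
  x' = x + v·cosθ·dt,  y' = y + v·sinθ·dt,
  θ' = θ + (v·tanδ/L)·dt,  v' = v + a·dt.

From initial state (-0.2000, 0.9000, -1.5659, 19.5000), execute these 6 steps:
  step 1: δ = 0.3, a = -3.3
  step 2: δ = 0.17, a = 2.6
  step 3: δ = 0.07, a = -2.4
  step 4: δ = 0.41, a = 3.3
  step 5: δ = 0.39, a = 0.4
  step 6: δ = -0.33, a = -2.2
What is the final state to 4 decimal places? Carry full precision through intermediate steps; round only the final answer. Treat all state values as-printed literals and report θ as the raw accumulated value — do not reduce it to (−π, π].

(1.1023, -4.7071, -1.1871, 19.4200)

after step 1 (δ=0.3, a=-3.3): (-0.195226, -0.074988, -1.454195, 19.335000)
after step 2 (δ=0.17, a=2.6): (-0.082757, -1.035174, -1.392733, 19.465000)
after step 3 (δ=0.07, a=-2.4): (0.089629, -1.993035, -1.367459, 19.345000)
after step 4 (δ=0.41, a=3.3): (0.284955, -2.940358, -1.211756, 19.510000)
after step 5 (δ=0.39, a=0.4): (0.627722, -3.853655, -1.063244, 19.530000)
after step 6 (δ=-0.33, a=-2.2): (1.102340, -4.707054, -1.187123, 19.420000)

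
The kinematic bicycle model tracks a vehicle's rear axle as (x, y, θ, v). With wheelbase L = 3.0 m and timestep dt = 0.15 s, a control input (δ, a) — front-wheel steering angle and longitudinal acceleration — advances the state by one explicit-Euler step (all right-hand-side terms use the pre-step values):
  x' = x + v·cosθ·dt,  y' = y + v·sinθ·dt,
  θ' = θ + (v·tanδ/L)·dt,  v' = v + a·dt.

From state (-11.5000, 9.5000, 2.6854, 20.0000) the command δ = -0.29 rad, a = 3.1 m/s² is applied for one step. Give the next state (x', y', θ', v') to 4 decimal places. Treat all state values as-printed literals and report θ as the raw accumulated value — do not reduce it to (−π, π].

x' = -11.5000 + 20.0000·cos(2.6854)·0.15 = -14.1932
y' = 9.5000 + 20.0000·sin(2.6854)·0.15 = 10.8216
θ' = 2.6854 + (20.0000/3.0)·tan(-0.29)·0.15 = 2.3870
v' = 20.0000 + 3.1000·0.15 = 20.4650

(-14.1932, 10.8216, 2.3870, 20.4650)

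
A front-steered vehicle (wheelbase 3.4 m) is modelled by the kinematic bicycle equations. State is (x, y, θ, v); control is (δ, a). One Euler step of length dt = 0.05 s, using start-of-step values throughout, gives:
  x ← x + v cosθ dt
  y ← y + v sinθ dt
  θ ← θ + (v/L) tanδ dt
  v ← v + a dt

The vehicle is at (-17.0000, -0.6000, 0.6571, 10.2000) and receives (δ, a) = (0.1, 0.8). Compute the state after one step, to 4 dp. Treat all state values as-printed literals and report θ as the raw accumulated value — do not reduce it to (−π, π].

x' = -17.0000 + 10.2000·cos(0.6571)·0.05 = -16.5962
y' = -0.6000 + 10.2000·sin(0.6571)·0.05 = -0.2885
θ' = 0.6571 + (10.2000/3.4)·tan(0.1)·0.05 = 0.6722
v' = 10.2000 + 0.8000·0.05 = 10.2400

(-16.5962, -0.2885, 0.6722, 10.2400)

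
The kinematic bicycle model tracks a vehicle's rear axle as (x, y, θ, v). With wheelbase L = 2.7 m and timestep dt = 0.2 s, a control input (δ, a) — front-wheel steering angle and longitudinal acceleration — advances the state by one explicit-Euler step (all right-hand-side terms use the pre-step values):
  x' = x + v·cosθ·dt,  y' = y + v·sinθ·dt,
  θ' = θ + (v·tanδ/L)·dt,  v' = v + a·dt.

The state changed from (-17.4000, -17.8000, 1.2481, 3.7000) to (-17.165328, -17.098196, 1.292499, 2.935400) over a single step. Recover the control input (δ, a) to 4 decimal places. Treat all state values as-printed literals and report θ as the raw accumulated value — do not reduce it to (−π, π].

a = (v'−v)/dt = (-0.764600)/0.2 = -3.8230
Δθ = θ'−θ = 0.044399;  (v·dt/L) = 3.7000·0.2/2.7 = 0.274074
tan δ = Δθ·L/(v·dt) = 0.161996  →  δ = 0.1606

δ = 0.1606, a = -3.8230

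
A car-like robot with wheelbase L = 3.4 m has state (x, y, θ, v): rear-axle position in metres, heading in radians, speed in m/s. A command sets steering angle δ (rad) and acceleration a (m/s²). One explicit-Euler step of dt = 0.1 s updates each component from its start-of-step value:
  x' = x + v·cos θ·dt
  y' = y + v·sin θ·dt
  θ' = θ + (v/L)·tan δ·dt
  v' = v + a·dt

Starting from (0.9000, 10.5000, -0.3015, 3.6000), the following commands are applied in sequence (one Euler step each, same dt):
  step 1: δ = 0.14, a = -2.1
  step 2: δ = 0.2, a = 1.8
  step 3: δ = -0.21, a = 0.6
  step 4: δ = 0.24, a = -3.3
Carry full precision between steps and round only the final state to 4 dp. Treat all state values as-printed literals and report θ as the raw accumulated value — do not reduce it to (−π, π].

(2.2613, 10.0999, -0.2626, 3.3000)

after step 1 (δ=0.14, a=-2.1): (1.243761, 10.393097, -0.286579, 3.390000)
after step 2 (δ=0.2, a=1.8): (1.568936, 10.297271, -0.266367, 3.570000)
after step 3 (δ=-0.21, a=0.6): (1.913345, 10.203298, -0.288747, 3.630000)
after step 4 (δ=0.24, a=-3.3): (2.261318, 10.099934, -0.262620, 3.300000)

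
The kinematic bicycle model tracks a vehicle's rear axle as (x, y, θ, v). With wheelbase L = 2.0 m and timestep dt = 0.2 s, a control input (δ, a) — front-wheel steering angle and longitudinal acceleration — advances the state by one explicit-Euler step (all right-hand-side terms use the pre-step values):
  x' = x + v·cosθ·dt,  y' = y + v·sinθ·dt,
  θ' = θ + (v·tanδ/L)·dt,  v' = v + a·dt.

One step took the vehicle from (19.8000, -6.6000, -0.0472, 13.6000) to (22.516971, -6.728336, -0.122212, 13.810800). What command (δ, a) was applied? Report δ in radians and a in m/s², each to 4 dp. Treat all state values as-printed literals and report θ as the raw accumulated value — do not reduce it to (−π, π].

a = (v'−v)/dt = (0.210800)/0.2 = 1.0540
Δθ = θ'−θ = -0.075012;  (v·dt/L) = 13.6000·0.2/2.0 = 1.360000
tan δ = Δθ·L/(v·dt) = -0.055156  →  δ = -0.0551

δ = -0.0551, a = 1.0540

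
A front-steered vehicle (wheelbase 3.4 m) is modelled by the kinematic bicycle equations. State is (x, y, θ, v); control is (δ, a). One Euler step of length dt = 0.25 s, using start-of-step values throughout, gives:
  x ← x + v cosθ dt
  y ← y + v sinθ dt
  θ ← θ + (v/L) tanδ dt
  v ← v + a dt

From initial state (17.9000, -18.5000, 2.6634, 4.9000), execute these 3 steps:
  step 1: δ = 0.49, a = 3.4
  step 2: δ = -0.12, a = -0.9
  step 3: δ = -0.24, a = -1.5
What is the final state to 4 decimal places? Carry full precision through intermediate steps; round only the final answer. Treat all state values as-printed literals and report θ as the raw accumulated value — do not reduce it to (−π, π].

(14.1298, -17.0740, 2.7052, 5.1500)

after step 1 (δ=0.49, a=3.4): (16.812411, -17.936285, 2.855577, 5.750000)
after step 2 (δ=-0.12, a=-0.9): (15.433308, -17.530720, 2.804596, 5.525000)
after step 3 (δ=-0.24, a=-1.5): (14.129751, -17.074004, 2.705180, 5.150000)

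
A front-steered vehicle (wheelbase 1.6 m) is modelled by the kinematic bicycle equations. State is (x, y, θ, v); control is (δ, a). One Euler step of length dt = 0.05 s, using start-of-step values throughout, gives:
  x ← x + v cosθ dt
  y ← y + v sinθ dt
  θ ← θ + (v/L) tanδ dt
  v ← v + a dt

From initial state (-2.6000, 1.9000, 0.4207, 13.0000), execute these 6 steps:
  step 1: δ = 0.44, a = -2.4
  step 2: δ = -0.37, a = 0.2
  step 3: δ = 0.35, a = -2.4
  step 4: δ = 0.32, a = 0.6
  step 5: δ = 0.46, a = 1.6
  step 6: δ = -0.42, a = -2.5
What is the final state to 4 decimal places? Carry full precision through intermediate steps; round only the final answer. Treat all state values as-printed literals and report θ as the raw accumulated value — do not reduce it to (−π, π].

(0.4831, 4.1279, 0.7536, 12.7550)

after step 1 (δ=0.44, a=-2.4): (-2.006678, 2.165460, 0.611955, 12.880000)
after step 2 (δ=-0.37, a=0.2): (-1.479547, 2.535417, 0.455840, 12.890000)
after step 3 (δ=0.35, a=-2.4): (-0.900855, 2.819137, 0.602878, 12.770000)
after step 4 (δ=0.32, a=0.6): (-0.374918, 3.181176, 0.735123, 12.800000)
after step 5 (δ=0.46, a=1.6): (0.099801, 3.610410, 0.933302, 12.880000)
after step 6 (δ=-0.42, a=-2.5): (0.483099, 4.127922, 0.753557, 12.755000)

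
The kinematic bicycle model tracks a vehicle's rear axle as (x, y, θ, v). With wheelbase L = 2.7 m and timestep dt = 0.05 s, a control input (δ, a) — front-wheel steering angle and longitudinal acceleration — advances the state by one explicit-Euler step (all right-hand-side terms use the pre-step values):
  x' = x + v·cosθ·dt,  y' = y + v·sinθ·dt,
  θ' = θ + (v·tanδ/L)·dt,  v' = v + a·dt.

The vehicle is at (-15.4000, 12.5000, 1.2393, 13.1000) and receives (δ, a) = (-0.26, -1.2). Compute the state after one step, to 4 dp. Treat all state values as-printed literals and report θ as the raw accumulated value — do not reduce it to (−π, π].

x' = -15.4000 + 13.1000·cos(1.2393)·0.05 = -15.1868
y' = 12.5000 + 13.1000·sin(1.2393)·0.05 = 13.1193
θ' = 1.2393 + (13.1000/2.7)·tan(-0.26)·0.05 = 1.1748
v' = 13.1000 − 1.2000·0.05 = 13.0400

(-15.1868, 13.1193, 1.1748, 13.0400)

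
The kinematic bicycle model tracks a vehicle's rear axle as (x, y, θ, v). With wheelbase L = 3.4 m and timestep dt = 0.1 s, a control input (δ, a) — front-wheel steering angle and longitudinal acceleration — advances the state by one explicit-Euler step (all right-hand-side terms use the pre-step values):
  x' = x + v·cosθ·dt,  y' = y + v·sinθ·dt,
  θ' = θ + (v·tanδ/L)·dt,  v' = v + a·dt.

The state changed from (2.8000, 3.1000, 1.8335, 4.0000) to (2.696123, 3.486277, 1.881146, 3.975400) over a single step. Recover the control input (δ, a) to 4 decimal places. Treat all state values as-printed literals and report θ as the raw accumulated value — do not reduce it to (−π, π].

δ = 0.3848, a = -0.2460

a = (v'−v)/dt = (-0.024600)/0.1 = -0.2460
Δθ = θ'−θ = 0.047646;  (v·dt/L) = 4.0000·0.1/3.4 = 0.117647
tan δ = Δθ·L/(v·dt) = 0.404991  →  δ = 0.3848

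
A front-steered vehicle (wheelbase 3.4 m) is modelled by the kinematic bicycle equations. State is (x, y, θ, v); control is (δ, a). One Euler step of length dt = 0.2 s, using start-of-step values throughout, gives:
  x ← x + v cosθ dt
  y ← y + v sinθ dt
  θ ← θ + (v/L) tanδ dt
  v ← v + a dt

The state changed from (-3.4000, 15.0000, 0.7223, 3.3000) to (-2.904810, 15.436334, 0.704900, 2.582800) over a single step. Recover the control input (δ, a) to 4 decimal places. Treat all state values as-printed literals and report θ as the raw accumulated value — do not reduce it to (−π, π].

a = (v'−v)/dt = (-0.717200)/0.2 = -3.5860
Δθ = θ'−θ = -0.017400;  (v·dt/L) = 3.3000·0.2/3.4 = 0.194118
tan δ = Δθ·L/(v·dt) = -0.089636  →  δ = -0.0894

δ = -0.0894, a = -3.5860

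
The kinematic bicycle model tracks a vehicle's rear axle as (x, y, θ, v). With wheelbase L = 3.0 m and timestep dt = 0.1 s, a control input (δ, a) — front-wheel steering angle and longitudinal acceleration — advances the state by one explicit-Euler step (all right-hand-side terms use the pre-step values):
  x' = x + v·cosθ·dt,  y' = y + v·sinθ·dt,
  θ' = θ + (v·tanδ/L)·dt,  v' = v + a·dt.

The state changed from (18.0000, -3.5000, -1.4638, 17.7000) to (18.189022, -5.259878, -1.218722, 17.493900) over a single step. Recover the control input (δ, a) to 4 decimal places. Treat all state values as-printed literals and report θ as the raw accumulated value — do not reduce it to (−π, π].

δ = 0.3937, a = -2.0610

a = (v'−v)/dt = (-0.206100)/0.1 = -2.0610
Δθ = θ'−θ = 0.245078;  (v·dt/L) = 17.7000·0.1/3.0 = 0.590000
tan δ = Δθ·L/(v·dt) = 0.415386  →  δ = 0.3937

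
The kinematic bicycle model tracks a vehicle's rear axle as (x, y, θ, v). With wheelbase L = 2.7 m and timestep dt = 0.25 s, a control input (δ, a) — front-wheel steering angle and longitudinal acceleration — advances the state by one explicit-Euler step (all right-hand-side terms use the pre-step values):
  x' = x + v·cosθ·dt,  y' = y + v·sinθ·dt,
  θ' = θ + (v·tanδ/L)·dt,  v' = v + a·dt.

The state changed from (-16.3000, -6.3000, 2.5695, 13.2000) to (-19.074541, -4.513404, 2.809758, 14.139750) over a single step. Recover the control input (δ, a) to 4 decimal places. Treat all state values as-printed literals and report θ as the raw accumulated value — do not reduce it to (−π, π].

δ = 0.1941, a = 3.7590

a = (v'−v)/dt = (0.939750)/0.25 = 3.7590
Δθ = θ'−θ = 0.240258;  (v·dt/L) = 13.2000·0.25/2.7 = 1.222222
tan δ = Δθ·L/(v·dt) = 0.196575  →  δ = 0.1941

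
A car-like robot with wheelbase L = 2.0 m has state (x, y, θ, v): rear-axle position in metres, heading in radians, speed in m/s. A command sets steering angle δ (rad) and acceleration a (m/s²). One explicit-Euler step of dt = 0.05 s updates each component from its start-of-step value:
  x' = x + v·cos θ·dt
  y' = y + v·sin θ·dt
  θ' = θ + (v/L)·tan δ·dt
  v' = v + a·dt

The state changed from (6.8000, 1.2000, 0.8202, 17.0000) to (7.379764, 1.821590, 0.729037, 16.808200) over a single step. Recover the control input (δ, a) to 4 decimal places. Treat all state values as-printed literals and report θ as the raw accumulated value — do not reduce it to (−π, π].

a = (v'−v)/dt = (-0.191800)/0.05 = -3.8360
Δθ = θ'−θ = -0.091163;  (v·dt/L) = 17.0000·0.05/2.0 = 0.425000
tan δ = Δθ·L/(v·dt) = -0.214501  →  δ = -0.2113

δ = -0.2113, a = -3.8360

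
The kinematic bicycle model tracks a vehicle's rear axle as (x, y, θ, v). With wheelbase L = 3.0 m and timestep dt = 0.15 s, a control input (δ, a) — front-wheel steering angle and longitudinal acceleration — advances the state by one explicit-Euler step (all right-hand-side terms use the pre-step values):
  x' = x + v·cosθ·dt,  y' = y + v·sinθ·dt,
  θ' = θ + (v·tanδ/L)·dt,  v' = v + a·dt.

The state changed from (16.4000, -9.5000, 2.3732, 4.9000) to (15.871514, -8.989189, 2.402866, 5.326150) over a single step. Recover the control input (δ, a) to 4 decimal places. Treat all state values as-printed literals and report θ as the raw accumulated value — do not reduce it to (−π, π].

a = (v'−v)/dt = (0.426150)/0.15 = 2.8410
Δθ = θ'−θ = 0.029666;  (v·dt/L) = 4.9000·0.15/3.0 = 0.245000
tan δ = Δθ·L/(v·dt) = 0.121086  →  δ = 0.1205

δ = 0.1205, a = 2.8410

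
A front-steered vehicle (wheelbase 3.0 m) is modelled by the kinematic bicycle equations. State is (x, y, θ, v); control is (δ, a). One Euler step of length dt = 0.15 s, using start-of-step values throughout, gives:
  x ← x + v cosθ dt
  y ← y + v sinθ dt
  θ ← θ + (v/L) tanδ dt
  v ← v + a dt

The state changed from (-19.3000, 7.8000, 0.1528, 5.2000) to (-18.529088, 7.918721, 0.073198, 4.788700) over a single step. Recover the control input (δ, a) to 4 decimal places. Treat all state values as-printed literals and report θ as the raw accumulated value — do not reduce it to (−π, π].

δ = -0.2971, a = -2.7420

a = (v'−v)/dt = (-0.411300)/0.15 = -2.7420
Δθ = θ'−θ = -0.079602;  (v·dt/L) = 5.2000·0.15/3.0 = 0.260000
tan δ = Δθ·L/(v·dt) = -0.306162  →  δ = -0.2971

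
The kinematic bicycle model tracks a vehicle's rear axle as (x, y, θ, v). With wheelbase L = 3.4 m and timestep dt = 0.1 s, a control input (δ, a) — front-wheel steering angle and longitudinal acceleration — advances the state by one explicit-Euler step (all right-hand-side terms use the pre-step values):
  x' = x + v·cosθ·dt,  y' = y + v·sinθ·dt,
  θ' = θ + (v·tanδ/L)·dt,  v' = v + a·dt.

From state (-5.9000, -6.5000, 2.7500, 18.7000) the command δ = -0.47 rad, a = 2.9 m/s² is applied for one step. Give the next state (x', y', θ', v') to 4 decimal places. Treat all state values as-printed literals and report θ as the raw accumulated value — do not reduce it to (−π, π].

x' = -5.9000 + 18.7000·cos(2.7500)·0.1 = -7.6284
y' = -6.5000 + 18.7000·sin(2.7500)·0.1 = -5.7863
θ' = 2.7500 + (18.7000/3.4)·tan(-0.47)·0.1 = 2.4706
v' = 18.7000 + 2.9000·0.1 = 18.9900

(-7.6284, -5.7863, 2.4706, 18.9900)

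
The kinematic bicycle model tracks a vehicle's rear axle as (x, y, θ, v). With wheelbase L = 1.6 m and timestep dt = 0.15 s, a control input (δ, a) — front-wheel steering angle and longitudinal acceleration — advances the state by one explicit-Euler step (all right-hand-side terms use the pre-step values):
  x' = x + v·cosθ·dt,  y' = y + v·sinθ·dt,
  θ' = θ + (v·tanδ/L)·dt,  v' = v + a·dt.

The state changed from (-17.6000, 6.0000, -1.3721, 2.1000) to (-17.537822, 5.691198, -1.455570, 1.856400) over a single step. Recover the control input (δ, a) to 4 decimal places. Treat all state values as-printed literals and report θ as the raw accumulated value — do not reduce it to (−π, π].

a = (v'−v)/dt = (-0.243600)/0.15 = -1.6240
Δθ = θ'−θ = -0.083470;  (v·dt/L) = 2.1000·0.15/1.6 = 0.196875
tan δ = Δθ·L/(v·dt) = -0.423975  →  δ = -0.4010

δ = -0.4010, a = -1.6240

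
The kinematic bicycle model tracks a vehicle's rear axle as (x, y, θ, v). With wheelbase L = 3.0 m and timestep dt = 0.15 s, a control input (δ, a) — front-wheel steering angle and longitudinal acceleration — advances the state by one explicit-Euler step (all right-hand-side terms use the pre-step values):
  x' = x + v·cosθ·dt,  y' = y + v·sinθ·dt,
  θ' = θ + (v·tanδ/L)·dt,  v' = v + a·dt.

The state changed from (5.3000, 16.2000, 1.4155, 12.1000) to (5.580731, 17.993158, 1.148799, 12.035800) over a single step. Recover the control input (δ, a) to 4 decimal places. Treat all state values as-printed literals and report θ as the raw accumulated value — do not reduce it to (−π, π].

δ = -0.4152, a = -0.4280

a = (v'−v)/dt = (-0.064200)/0.15 = -0.4280
Δθ = θ'−θ = -0.266701;  (v·dt/L) = 12.1000·0.15/3.0 = 0.605000
tan δ = Δθ·L/(v·dt) = -0.440828  →  δ = -0.4152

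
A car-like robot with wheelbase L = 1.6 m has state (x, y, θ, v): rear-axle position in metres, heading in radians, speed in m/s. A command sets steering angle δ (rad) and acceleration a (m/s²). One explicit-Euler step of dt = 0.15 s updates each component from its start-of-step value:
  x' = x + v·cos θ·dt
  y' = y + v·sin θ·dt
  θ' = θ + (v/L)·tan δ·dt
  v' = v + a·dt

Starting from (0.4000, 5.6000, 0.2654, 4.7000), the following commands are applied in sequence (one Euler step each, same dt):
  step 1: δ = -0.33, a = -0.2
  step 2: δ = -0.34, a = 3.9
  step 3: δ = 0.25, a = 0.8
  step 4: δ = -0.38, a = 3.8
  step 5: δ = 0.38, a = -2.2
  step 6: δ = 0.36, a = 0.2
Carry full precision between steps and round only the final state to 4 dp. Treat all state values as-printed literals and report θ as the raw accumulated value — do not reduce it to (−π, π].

(5.0904, 5.8885, 0.3049, 5.6450)

after step 1 (δ=-0.33, a=-0.2): (1.080316, 5.784918, 0.114475, 4.670000)
after step 2 (δ=-0.34, a=3.9): (1.776231, 5.864933, -0.040395, 5.255000)
after step 3 (δ=0.25, a=0.8): (2.563838, 5.833100, 0.085400, 5.375000)
after step 4 (δ=-0.38, a=3.8): (3.367150, 5.901870, -0.115866, 5.945000)
after step 5 (δ=0.38, a=-2.2): (4.252921, 5.798778, 0.106744, 5.615000)
after step 6 (δ=0.36, a=0.2): (5.090377, 5.888512, 0.304885, 5.645000)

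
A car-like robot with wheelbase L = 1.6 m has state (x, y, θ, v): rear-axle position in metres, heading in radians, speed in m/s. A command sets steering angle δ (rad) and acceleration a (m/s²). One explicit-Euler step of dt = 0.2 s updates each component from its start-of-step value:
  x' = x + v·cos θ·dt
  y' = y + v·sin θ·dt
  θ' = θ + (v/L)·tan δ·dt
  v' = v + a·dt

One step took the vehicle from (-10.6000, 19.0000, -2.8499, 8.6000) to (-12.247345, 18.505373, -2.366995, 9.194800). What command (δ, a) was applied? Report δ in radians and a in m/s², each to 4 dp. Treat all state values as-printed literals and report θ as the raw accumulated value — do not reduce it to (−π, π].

δ = 0.4222, a = 2.9740

a = (v'−v)/dt = (0.594800)/0.2 = 2.9740
Δθ = θ'−θ = 0.482905;  (v·dt/L) = 8.6000·0.2/1.6 = 1.075000
tan δ = Δθ·L/(v·dt) = 0.449214  →  δ = 0.4222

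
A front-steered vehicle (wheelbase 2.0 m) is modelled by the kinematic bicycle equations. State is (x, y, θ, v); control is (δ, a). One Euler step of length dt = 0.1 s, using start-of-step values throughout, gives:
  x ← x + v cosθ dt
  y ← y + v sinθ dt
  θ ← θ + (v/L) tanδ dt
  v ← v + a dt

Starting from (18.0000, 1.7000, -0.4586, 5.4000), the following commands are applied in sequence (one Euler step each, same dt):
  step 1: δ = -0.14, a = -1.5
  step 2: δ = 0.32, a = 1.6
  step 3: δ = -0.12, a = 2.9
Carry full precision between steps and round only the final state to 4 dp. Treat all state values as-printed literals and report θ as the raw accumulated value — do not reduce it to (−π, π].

(19.4420, 0.9953, -0.4423, 5.7000)

after step 1 (δ=-0.14, a=-1.5): (18.484203, 1.460946, -0.496649, 5.250000)
after step 2 (δ=0.32, a=1.6): (18.945775, 1.210793, -0.409659, 5.410000)
after step 3 (δ=-0.12, a=2.9): (19.442011, 0.995314, -0.442276, 5.700000)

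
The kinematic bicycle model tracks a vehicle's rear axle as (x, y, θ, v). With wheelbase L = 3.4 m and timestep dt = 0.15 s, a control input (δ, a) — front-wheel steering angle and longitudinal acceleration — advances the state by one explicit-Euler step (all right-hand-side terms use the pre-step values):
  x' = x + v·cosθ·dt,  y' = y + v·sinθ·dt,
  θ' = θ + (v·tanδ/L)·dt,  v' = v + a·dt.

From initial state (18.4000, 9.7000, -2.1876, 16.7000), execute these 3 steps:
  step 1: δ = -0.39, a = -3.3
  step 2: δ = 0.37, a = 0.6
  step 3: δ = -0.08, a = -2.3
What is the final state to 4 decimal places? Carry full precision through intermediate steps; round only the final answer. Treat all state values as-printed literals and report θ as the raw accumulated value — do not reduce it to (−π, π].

(13.5533, 4.2263, -2.2708, 15.9500)

after step 1 (δ=-0.39, a=-3.3): (16.951031, 7.656593, -2.490451, 16.205000)
after step 2 (δ=0.37, a=0.6): (15.017631, 6.183327, -2.213157, 16.295000)
after step 3 (δ=-0.08, a=-2.3): (13.553312, 4.226256, -2.270792, 15.950000)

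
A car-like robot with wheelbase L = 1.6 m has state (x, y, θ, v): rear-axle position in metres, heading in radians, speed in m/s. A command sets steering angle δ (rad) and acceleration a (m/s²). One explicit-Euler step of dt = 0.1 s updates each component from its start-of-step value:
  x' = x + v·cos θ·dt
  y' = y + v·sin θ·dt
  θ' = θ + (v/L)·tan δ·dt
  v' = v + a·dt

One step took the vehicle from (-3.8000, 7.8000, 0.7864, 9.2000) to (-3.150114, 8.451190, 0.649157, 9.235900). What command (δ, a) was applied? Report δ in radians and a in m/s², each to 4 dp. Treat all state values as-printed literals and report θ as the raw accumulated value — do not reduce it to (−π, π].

a = (v'−v)/dt = (0.035900)/0.1 = 0.3590
Δθ = θ'−θ = -0.137243;  (v·dt/L) = 9.2000·0.1/1.6 = 0.575000
tan δ = Δθ·L/(v·dt) = -0.238683  →  δ = -0.2343

δ = -0.2343, a = 0.3590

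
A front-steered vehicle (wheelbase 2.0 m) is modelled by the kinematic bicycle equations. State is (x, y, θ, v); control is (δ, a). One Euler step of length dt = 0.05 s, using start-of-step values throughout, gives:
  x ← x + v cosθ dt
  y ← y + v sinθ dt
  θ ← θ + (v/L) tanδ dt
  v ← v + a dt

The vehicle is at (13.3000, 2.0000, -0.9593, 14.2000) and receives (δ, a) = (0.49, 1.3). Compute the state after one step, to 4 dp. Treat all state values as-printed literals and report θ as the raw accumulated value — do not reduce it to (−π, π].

x' = 13.3000 + 14.2000·cos(-0.9593)·0.05 = 13.7076
y' = 2.0000 + 14.2000·sin(-0.9593)·0.05 = 1.4187
θ' = -0.9593 + (14.2000/2.0)·tan(0.49)·0.05 = -0.7699
v' = 14.2000 + 1.3000·0.05 = 14.2650

(13.7076, 1.4187, -0.7699, 14.2650)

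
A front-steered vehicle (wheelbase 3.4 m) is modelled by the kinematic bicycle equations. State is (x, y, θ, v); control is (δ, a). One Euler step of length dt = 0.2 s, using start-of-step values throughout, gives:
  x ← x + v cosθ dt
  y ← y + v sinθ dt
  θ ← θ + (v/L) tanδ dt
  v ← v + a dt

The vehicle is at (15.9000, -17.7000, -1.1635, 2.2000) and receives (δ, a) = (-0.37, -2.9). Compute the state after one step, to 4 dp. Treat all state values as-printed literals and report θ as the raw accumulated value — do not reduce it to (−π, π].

x' = 15.9000 + 2.2000·cos(-1.1635)·0.2 = 16.0743
y' = -17.7000 + 2.2000·sin(-1.1635)·0.2 = -18.1040
θ' = -1.1635 + (2.2000/3.4)·tan(-0.37)·0.2 = -1.2137
v' = 2.2000 − 2.9000·0.2 = 1.6200

(16.0743, -18.1040, -1.2137, 1.6200)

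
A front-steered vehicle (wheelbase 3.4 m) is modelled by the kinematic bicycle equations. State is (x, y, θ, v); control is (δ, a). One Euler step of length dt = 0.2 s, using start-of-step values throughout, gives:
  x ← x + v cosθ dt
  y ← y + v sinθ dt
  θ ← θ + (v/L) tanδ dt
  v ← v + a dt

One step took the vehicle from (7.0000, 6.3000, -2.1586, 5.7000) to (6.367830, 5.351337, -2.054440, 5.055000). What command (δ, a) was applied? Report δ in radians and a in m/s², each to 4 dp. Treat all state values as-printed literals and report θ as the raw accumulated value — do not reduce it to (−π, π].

a = (v'−v)/dt = (-0.645000)/0.2 = -3.2250
Δθ = θ'−θ = 0.104160;  (v·dt/L) = 5.7000·0.2/3.4 = 0.335294
tan δ = Δθ·L/(v·dt) = 0.310653  →  δ = 0.3012

δ = 0.3012, a = -3.2250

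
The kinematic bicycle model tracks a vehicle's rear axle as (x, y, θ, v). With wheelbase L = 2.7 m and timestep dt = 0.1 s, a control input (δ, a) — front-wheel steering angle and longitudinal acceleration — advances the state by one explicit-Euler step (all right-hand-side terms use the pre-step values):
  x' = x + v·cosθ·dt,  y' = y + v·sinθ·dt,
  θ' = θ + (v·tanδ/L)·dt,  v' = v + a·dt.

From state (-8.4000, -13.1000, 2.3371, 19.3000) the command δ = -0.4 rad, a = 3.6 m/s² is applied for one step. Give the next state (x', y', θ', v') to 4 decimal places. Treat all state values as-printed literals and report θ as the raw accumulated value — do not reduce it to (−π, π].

x' = -8.4000 + 19.3000·cos(2.3371)·0.1 = -9.7384
y' = -13.1000 + 19.3000·sin(2.3371)·0.1 = -11.7095
θ' = 2.3371 + (19.3000/2.7)·tan(-0.4)·0.1 = 2.0349
v' = 19.3000 + 3.6000·0.1 = 19.6600

(-9.7384, -11.7095, 2.0349, 19.6600)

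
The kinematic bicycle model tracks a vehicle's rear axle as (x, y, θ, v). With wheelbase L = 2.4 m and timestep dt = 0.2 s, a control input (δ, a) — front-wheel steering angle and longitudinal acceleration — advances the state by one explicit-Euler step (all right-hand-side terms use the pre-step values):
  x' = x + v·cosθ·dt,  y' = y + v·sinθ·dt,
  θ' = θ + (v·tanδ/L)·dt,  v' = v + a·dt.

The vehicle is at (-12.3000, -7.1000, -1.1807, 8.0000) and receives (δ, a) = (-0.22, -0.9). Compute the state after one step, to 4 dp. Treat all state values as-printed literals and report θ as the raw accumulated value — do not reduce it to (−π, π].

(-11.6916, -8.5798, -1.3298, 7.8200)

x' = -12.3000 + 8.0000·cos(-1.1807)·0.2 = -11.6916
y' = -7.1000 + 8.0000·sin(-1.1807)·0.2 = -8.5798
θ' = -1.1807 + (8.0000/2.4)·tan(-0.22)·0.2 = -1.3298
v' = 8.0000 − 0.9000·0.2 = 7.8200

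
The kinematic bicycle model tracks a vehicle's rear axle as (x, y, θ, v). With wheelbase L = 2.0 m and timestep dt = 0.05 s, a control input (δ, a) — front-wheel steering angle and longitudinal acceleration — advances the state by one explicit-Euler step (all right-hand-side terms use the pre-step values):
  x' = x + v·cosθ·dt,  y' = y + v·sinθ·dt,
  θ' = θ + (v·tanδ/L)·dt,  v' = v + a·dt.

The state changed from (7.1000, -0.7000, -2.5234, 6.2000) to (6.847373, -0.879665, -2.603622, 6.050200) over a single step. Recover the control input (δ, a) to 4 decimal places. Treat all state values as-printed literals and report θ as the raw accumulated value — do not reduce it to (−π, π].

a = (v'−v)/dt = (-0.149800)/0.05 = -2.9960
Δθ = θ'−θ = -0.080222;  (v·dt/L) = 6.2000·0.05/2.0 = 0.155000
tan δ = Δθ·L/(v·dt) = -0.517561  →  δ = -0.4776

δ = -0.4776, a = -2.9960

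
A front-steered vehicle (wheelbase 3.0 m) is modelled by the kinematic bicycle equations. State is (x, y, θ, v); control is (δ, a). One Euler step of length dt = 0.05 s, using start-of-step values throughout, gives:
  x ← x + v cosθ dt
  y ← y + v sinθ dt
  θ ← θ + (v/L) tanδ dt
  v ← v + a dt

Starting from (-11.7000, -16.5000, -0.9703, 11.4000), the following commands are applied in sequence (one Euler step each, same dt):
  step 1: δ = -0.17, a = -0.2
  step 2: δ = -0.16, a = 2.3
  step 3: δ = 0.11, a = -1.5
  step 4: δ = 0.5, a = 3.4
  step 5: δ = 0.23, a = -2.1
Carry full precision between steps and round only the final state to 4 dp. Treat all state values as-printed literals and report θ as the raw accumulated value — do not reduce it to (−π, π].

after step 1 (δ=-0.17, a=-0.2): (-11.377920, -16.970282, -1.002915, 11.390000)
after step 2 (δ=-0.16, a=2.3): (-11.071616, -17.450394, -1.033550, 11.505000)
after step 3 (δ=0.11, a=-1.5): (-10.777219, -17.944604, -1.012372, 11.430000)
after step 4 (δ=0.5, a=3.4): (-10.474410, -18.429288, -0.908301, 11.600000)
after step 5 (δ=0.23, a=-2.1): (-10.117660, -18.886594, -0.863034, 11.495000)

(-10.1177, -18.8866, -0.8630, 11.4950)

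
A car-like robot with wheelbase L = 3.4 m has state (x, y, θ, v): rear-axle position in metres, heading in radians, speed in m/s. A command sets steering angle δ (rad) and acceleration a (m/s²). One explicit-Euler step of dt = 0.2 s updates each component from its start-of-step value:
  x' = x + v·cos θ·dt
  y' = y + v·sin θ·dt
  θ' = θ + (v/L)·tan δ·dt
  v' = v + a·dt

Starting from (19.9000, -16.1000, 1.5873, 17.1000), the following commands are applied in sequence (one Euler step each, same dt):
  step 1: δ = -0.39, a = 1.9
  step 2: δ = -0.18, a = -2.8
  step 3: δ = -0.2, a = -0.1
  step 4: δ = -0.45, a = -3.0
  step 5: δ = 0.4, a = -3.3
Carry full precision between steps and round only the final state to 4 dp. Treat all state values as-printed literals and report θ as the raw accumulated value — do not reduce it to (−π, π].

(28.5621, -3.2662, 0.7101, 15.6400)

after step 1 (δ=-0.39, a=1.9): (19.843560, -12.680466, 1.173827, 17.480000)
after step 2 (δ=-0.18, a=-2.8): (21.195201, -9.456325, 0.986720, 16.920000)
after step 3 (δ=-0.2, a=-0.1): (23.061238, -6.633319, 0.784964, 16.900000)
after step 4 (δ=-0.45, a=-3.0): (25.452298, -4.244337, 0.304750, 16.300000)
after step 5 (δ=0.4, a=-3.3): (28.562083, -3.266159, 0.710134, 15.640000)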